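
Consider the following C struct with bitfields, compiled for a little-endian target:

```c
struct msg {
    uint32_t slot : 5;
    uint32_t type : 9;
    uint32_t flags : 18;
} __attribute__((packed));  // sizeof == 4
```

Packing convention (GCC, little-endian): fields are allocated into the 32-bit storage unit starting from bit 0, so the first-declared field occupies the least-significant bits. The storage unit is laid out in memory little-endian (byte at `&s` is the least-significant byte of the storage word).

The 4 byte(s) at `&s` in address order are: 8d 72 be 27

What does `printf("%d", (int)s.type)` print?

404

[0]=0x8d [1]=0x72 [2]=0xbe [3]=0x27 (little-endian) → word 0x27be728d
slot:5 @ bit 0 → (0x27be728d>>0)&0x1f = 0xd
type:9 @ bit 5 → (0x27be728d>>5)&0x1ff = 0x194  ←
flags:18 @ bit 14 → (0x27be728d>>14)&0x3ffff = 0x9ef9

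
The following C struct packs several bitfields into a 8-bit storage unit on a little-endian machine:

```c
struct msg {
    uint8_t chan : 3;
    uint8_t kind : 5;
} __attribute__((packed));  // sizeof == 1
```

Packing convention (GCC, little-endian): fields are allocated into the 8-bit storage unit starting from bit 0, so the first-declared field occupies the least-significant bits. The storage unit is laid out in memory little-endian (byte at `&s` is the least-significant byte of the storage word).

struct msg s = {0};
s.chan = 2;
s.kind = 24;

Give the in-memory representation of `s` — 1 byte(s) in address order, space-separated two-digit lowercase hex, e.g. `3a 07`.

c2

chan:3 = 2 → 0x2 << 0 → word 0x02
kind:5 = 24 → 0x18 << 3 → word 0xc2
word = 0xc2 → little-endian bytes:
  [0]=0xc2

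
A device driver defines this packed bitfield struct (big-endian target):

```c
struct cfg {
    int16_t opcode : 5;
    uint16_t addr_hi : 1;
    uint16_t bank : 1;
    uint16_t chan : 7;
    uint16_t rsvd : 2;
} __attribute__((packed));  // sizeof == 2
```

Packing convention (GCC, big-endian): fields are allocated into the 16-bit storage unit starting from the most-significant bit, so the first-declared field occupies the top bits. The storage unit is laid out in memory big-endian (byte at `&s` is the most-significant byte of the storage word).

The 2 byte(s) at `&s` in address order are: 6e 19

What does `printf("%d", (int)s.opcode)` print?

[0]=0x6e [1]=0x19 (big-endian) → word 0x6e19
opcode [11+:5] = (word>>11) & 0x1f = 13  ←
addr_hi [10+:1] = (word>>10) & 0x1 = 1
bank [9+:1] = (word>>9) & 0x1 = 1
chan [2+:7] = (word>>2) & 0x7f = 6
rsvd [0+:2] = (word>>0) & 0x3 = 1
opcode signed 5b, MSB=0: value = 13

13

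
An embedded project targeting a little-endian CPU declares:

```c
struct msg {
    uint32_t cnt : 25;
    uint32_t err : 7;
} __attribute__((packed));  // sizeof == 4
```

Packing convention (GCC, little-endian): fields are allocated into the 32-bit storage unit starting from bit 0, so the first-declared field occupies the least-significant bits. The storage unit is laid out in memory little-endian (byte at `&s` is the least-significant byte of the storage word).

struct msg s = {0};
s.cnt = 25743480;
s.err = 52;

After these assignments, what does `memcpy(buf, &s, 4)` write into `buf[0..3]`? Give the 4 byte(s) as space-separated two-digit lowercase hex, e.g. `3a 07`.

78 d0 88 69

cnt:25 = 25743480 → 0x188d078 << 0 → word 0x0188d078
err:7 = 52 → 0x34 << 25 → word 0x6988d078
word = 0x6988d078 → little-endian bytes:
  [0]=0x78  [1]=0xd0  [2]=0x88  [3]=0x69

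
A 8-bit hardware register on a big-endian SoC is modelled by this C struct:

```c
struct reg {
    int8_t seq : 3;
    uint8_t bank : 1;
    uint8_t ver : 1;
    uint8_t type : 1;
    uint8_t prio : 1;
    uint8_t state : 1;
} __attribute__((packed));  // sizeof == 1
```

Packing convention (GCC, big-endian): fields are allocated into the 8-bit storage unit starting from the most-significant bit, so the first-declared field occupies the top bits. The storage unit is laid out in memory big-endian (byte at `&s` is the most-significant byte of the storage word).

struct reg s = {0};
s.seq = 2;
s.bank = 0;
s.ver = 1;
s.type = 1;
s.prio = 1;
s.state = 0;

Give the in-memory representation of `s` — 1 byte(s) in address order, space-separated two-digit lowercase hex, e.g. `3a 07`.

4e

[5+:3] seq=2 & 0x7 = 0x2; word=0x40
[4+:1] bank=0 & 0x1 = 0x0; word=0x40
[3+:1] ver=1 & 0x1 = 0x1; word=0x48
[2+:1] type=1 & 0x1 = 0x1; word=0x4c
[1+:1] prio=1 & 0x1 = 0x1; word=0x4e
[0+:1] state=0 & 0x1 = 0x0; word=0x4e
word = 0x4e → big-endian bytes:
  [0]=0x4e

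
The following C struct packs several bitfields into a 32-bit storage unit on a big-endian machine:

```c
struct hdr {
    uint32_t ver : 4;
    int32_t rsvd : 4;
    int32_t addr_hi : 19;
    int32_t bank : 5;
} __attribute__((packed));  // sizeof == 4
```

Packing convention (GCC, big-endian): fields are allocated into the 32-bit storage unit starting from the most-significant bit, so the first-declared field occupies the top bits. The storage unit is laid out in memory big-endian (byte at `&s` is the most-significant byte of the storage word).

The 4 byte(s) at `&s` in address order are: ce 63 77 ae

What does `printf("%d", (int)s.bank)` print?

[0]=0xce [1]=0x63 [2]=0x77 [3]=0xae (big-endian) → word 0xce6377ae
ver [28+:4] = (word>>28) & 0xf = 12
rsvd [24+:4] = (word>>24) & 0xf = 14
addr_hi [5+:19] = (word>>5) & 0x7ffff = 203709
bank [0+:5] = (word>>0) & 0x1f = 14  ←
bank signed 5b, MSB=0: value = 14

14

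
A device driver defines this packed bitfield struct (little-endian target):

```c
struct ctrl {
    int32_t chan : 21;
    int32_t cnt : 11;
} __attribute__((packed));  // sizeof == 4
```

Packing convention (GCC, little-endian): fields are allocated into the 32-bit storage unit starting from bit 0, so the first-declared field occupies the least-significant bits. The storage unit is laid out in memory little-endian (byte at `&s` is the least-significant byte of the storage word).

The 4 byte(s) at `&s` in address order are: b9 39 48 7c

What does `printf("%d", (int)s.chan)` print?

[0]=0xb9 [1]=0x39 [2]=0x48 [3]=0x7c (little-endian) → word 0x7c4839b9
chan:21 @ bit 0 → (0x7c4839b9>>0)&0x1fffff = 0x839b9  ←
cnt:11 @ bit 21 → (0x7c4839b9>>21)&0x7ff = 0x3e2
chan signed 21b, MSB=0: value = 539065

539065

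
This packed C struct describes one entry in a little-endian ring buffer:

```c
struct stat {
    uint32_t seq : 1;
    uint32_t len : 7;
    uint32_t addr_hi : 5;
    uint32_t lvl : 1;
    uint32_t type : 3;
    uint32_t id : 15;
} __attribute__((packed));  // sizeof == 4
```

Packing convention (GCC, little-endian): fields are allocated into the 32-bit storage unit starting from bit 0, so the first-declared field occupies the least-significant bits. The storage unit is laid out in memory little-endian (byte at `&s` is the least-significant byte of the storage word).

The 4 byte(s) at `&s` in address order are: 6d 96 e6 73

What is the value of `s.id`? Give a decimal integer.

[0]=0x6d [1]=0x96 [2]=0xe6 [3]=0x73 (little-endian) → word 0x73e6966d
seq:1 @ bit 0 → (0x73e6966d>>0)&0x1 = 0x1
len:7 @ bit 1 → (0x73e6966d>>1)&0x7f = 0x36
addr_hi:5 @ bit 8 → (0x73e6966d>>8)&0x1f = 0x16
lvl:1 @ bit 13 → (0x73e6966d>>13)&0x1 = 0x0
type:3 @ bit 14 → (0x73e6966d>>14)&0x7 = 0x2
id:15 @ bit 17 → (0x73e6966d>>17)&0x7fff = 0x39f3  ←

14835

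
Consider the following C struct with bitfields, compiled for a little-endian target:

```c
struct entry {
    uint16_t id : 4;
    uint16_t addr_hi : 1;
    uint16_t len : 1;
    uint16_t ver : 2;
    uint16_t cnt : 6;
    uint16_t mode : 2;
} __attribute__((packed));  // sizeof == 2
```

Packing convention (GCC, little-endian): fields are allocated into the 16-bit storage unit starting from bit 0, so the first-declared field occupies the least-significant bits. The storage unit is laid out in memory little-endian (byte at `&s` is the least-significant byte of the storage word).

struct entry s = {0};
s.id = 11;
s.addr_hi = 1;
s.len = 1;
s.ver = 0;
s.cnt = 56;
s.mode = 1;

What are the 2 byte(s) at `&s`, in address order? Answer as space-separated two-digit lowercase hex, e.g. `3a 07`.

id:4 = 11 → 0xb << 0 → word 0x000b
addr_hi:1 = 1 → 0x1 << 4 → word 0x001b
len:1 = 1 → 0x1 << 5 → word 0x003b
ver:2 = 0 → 0x0 << 6 → word 0x003b
cnt:6 = 56 → 0x38 << 8 → word 0x383b
mode:2 = 1 → 0x1 << 14 → word 0x783b
word = 0x783b → little-endian bytes:
  [0]=0x3b  [1]=0x78

3b 78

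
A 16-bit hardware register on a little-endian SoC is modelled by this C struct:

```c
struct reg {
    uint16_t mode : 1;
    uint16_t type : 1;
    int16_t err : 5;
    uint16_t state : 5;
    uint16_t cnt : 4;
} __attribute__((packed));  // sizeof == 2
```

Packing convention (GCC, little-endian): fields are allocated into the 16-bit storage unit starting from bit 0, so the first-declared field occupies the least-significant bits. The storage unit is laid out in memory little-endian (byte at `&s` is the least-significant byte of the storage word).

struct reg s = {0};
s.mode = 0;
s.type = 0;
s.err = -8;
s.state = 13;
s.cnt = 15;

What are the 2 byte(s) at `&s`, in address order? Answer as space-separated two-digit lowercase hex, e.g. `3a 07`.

mode (1b) val=0 bits=0x0 at bit 0: 0x0000
type (1b) val=0 bits=0x0 at bit 1: 0x0000
err (5b) val=-8 bits=0x18 at bit 2: 0x0060
state (5b) val=13 bits=0xd at bit 7: 0x06e0
cnt (4b) val=15 bits=0xf at bit 12: 0xf6e0
word = 0xf6e0 → little-endian bytes:
  [0]=0xe0  [1]=0xf6

e0 f6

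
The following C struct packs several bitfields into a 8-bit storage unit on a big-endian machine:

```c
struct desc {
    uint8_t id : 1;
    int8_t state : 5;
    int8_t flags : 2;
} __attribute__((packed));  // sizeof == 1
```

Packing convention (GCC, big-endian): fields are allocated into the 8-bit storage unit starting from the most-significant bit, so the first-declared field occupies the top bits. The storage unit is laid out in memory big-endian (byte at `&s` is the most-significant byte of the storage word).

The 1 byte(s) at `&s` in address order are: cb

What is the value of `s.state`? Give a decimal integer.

-14

[0]=0xcb (big-endian) → word 0xcb
id [7+:1] = (word>>7) & 0x1 = 1
state [2+:5] = (word>>2) & 0x1f = 18  ←
flags [0+:2] = (word>>0) & 0x3 = 3
state signed 5b, MSB=1: 18 - 32 = -14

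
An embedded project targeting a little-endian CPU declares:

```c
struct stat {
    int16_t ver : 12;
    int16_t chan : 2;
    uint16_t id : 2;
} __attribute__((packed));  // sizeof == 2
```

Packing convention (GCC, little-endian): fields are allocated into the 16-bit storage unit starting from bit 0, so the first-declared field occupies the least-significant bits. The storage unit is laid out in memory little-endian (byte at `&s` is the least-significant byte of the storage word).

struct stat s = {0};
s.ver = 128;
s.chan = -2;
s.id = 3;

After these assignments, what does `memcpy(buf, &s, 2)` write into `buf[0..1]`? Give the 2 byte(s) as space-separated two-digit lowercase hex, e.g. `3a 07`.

ver:12 = 128 → 0x80 << 0 → word 0x0080
chan:2 = -2 → 0x2 << 12 → word 0x2080
id:2 = 3 → 0x3 << 14 → word 0xe080
word = 0xe080 → little-endian bytes:
  [0]=0x80  [1]=0xe0

80 e0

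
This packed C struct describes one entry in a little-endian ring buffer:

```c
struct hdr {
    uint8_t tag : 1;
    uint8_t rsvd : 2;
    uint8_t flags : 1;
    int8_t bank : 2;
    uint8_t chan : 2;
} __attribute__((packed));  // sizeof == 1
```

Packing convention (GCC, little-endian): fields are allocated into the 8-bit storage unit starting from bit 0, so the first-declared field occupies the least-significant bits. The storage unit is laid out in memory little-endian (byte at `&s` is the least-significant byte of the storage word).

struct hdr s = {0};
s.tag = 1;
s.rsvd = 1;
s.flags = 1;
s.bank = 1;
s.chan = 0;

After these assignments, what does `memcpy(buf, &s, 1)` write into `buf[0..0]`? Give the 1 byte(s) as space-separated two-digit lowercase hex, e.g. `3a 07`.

tag:1 = 1 → 0x1 << 0 → word 0x01
rsvd:2 = 1 → 0x1 << 1 → word 0x03
flags:1 = 1 → 0x1 << 3 → word 0x0b
bank:2 = 1 → 0x1 << 4 → word 0x1b
chan:2 = 0 → 0x0 << 6 → word 0x1b
word = 0x1b → little-endian bytes:
  [0]=0x1b

1b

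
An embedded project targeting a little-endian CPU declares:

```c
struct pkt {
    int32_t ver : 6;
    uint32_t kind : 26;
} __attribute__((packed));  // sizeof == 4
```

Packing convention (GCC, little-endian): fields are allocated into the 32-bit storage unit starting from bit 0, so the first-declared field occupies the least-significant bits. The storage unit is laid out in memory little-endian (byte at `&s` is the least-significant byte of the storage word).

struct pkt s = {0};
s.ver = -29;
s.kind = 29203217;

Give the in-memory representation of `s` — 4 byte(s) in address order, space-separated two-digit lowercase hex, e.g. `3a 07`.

[0+:6] ver=-29 & 0x3f = 0x23; word=0x00000023
[6+:26] kind=29203217 & 0x3ffffff = 0x1bd9b11; word=0x6f66c463
word = 0x6f66c463 → little-endian bytes:
  [0]=0x63  [1]=0xc4  [2]=0x66  [3]=0x6f

63 c4 66 6f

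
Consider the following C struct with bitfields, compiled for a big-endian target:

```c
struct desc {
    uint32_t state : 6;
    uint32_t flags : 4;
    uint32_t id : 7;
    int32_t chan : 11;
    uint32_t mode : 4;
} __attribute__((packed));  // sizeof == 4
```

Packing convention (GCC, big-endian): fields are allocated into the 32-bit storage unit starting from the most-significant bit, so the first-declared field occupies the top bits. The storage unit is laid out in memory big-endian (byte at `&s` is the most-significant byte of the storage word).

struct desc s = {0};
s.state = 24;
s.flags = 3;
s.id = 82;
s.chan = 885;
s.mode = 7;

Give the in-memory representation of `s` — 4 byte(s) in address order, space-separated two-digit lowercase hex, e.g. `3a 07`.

state (6b) val=24 bits=0x18 at bit 26: 0x60000000
flags (4b) val=3 bits=0x3 at bit 22: 0x60c00000
id (7b) val=82 bits=0x52 at bit 15: 0x60e90000
chan (11b) val=885 bits=0x375 at bit 4: 0x60e93750
mode (4b) val=7 bits=0x7 at bit 0: 0x60e93757
word = 0x60e93757 → big-endian bytes:
  [0]=0x60  [1]=0xe9  [2]=0x37  [3]=0x57

60 e9 37 57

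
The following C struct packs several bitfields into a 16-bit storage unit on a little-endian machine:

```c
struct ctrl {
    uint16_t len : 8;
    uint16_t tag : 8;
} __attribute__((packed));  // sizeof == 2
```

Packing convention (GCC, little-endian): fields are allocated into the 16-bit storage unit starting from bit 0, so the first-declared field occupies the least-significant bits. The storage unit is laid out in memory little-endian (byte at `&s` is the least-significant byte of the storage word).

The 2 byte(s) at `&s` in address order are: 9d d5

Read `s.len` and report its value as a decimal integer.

157

[0]=0x9d [1]=0xd5 (little-endian) → word 0xd59d
len:8 @ bit 0 → (0xd59d>>0)&0xff = 0x9d  ←
tag:8 @ bit 8 → (0xd59d>>8)&0xff = 0xd5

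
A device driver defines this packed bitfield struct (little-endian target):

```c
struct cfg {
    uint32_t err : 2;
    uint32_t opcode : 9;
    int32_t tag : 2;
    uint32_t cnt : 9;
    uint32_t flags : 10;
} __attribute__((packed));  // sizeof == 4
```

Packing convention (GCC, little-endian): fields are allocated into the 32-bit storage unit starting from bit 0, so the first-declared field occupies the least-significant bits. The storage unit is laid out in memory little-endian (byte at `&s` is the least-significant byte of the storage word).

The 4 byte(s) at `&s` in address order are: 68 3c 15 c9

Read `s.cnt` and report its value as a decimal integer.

[0]=0x68 [1]=0x3c [2]=0x15 [3]=0xc9 (little-endian) → word 0xc9153c68
err:2 @ bit 0 → (0xc9153c68>>0)&0x3 = 0x0
opcode:9 @ bit 2 → (0xc9153c68>>2)&0x1ff = 0x11a
tag:2 @ bit 11 → (0xc9153c68>>11)&0x3 = 0x3
cnt:9 @ bit 13 → (0xc9153c68>>13)&0x1ff = 0xa9  ←
flags:10 @ bit 22 → (0xc9153c68>>22)&0x3ff = 0x324

169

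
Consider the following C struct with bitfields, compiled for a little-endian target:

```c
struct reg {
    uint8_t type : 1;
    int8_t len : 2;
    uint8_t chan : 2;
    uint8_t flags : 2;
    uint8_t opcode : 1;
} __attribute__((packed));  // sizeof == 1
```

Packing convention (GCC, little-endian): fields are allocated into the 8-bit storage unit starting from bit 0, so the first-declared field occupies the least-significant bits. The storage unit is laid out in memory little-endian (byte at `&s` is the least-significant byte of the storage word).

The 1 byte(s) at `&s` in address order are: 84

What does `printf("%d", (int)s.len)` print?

-2

[0]=0x84 (little-endian) → word 0x84
type [0+:1] = (word>>0) & 0x1 = 0
len [1+:2] = (word>>1) & 0x3 = 2  ←
chan [3+:2] = (word>>3) & 0x3 = 0
flags [5+:2] = (word>>5) & 0x3 = 0
opcode [7+:1] = (word>>7) & 0x1 = 1
len signed 2b, MSB=1: 2 - 4 = -2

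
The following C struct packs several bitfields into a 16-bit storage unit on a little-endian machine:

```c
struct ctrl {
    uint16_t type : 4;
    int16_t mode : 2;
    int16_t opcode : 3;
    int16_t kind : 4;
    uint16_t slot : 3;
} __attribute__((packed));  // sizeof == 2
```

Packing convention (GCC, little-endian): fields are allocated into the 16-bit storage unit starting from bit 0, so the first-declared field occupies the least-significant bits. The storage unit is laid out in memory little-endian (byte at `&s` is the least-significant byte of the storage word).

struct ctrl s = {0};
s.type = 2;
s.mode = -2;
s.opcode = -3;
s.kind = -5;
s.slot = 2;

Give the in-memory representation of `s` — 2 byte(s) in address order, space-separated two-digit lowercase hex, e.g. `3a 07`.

62 57

[0+:4] type=2 & 0xf = 0x2; word=0x0002
[4+:2] mode=-2 & 0x3 = 0x2; word=0x0022
[6+:3] opcode=-3 & 0x7 = 0x5; word=0x0162
[9+:4] kind=-5 & 0xf = 0xb; word=0x1762
[13+:3] slot=2 & 0x7 = 0x2; word=0x5762
word = 0x5762 → little-endian bytes:
  [0]=0x62  [1]=0x57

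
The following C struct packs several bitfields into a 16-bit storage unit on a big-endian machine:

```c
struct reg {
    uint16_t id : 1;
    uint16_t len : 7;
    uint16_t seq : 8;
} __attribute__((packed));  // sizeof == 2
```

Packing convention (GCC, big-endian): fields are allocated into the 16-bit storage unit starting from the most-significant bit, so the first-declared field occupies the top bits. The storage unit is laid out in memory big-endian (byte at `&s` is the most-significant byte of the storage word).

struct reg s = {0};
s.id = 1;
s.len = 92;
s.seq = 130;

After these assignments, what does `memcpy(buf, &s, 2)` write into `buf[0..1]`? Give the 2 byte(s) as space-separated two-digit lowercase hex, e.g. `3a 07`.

dc 82

id:1 = 1 → 0x1 << 15 → word 0x8000
len:7 = 92 → 0x5c << 8 → word 0xdc00
seq:8 = 130 → 0x82 << 0 → word 0xdc82
word = 0xdc82 → big-endian bytes:
  [0]=0xdc  [1]=0x82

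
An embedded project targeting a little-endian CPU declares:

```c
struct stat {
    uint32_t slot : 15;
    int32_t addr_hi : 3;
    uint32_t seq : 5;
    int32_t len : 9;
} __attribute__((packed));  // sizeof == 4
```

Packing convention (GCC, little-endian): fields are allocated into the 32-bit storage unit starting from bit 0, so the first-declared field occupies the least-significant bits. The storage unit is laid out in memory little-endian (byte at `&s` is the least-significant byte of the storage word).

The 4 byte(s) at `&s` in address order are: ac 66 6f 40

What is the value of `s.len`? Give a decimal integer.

128

[0]=0xac [1]=0x66 [2]=0x6f [3]=0x40 (little-endian) → word 0x406f66ac
slot:15 @ bit 0 → (0x406f66ac>>0)&0x7fff = 0x66ac
addr_hi:3 @ bit 15 → (0x406f66ac>>15)&0x7 = 0x6
seq:5 @ bit 18 → (0x406f66ac>>18)&0x1f = 0x1b
len:9 @ bit 23 → (0x406f66ac>>23)&0x1ff = 0x80  ←
len signed 9b, MSB=0: value = 128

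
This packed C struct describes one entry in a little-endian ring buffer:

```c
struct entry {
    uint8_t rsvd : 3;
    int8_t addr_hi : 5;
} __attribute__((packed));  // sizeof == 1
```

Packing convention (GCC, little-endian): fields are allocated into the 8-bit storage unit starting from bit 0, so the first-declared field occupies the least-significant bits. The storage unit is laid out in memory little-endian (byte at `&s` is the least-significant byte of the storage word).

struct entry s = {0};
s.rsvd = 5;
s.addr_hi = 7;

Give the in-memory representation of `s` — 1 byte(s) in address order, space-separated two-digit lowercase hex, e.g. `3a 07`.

3d

rsvd:3 = 5 → 0x5 << 0 → word 0x05
addr_hi:5 = 7 → 0x7 << 3 → word 0x3d
word = 0x3d → little-endian bytes:
  [0]=0x3d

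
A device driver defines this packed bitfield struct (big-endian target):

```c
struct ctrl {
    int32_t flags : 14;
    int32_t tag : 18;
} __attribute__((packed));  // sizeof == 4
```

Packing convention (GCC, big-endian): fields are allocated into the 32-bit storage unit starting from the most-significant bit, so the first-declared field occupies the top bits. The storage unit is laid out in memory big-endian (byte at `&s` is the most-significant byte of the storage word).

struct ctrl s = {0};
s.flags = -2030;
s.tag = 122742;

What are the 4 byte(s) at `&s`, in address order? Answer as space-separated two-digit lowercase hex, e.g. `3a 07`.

flags:14 = -2030 → 0x3812 << 18 → word 0xe0480000
tag:18 = 122742 → 0x1df76 << 0 → word 0xe049df76
word = 0xe049df76 → big-endian bytes:
  [0]=0xe0  [1]=0x49  [2]=0xdf  [3]=0x76

e0 49 df 76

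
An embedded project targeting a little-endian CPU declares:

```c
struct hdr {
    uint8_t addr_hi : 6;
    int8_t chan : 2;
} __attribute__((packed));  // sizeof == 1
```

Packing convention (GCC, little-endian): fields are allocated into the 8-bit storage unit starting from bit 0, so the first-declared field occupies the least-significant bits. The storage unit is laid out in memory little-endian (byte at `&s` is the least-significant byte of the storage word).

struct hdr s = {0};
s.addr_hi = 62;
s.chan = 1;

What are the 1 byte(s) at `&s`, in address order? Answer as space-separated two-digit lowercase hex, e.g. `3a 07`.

7e

addr_hi (6b) val=62 bits=0x3e at bit 0: 0x3e
chan (2b) val=1 bits=0x1 at bit 6: 0x7e
word = 0x7e → little-endian bytes:
  [0]=0x7e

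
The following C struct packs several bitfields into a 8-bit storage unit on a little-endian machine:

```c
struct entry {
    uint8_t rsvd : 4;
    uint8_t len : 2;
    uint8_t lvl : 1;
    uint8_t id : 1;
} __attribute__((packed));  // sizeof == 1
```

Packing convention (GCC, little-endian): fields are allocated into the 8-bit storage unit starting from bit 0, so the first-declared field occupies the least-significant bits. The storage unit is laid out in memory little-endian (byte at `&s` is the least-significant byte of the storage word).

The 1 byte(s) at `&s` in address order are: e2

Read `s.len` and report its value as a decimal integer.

2

[0]=0xe2 (little-endian) → word 0xe2
rsvd:4 @ bit 0 → (0xe2>>0)&0xf = 0x2
len:2 @ bit 4 → (0xe2>>4)&0x3 = 0x2  ←
lvl:1 @ bit 6 → (0xe2>>6)&0x1 = 0x1
id:1 @ bit 7 → (0xe2>>7)&0x1 = 0x1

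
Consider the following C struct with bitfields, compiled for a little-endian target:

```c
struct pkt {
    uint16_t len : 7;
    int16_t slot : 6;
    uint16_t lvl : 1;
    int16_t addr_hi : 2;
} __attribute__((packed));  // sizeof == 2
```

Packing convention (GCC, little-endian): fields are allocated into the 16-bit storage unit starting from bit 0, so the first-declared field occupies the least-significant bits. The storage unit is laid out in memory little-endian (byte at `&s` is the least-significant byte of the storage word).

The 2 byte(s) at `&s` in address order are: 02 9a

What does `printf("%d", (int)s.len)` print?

[0]=0x02 [1]=0x9a (little-endian) → word 0x9a02
len [0+:7] = (word>>0) & 0x7f = 2  ←
slot [7+:6] = (word>>7) & 0x3f = 52
lvl [13+:1] = (word>>13) & 0x1 = 0
addr_hi [14+:2] = (word>>14) & 0x3 = 2

2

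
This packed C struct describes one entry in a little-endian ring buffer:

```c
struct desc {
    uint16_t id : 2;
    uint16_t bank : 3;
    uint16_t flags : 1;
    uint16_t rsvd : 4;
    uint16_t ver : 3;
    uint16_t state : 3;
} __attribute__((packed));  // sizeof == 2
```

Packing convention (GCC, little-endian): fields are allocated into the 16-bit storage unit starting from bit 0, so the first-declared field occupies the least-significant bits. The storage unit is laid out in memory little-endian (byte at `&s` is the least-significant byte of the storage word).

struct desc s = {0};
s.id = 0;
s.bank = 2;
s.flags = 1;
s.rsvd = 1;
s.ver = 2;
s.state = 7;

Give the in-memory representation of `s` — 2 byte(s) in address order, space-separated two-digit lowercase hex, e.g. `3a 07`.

id:2 = 0 → 0x0 << 0 → word 0x0000
bank:3 = 2 → 0x2 << 2 → word 0x0008
flags:1 = 1 → 0x1 << 5 → word 0x0028
rsvd:4 = 1 → 0x1 << 6 → word 0x0068
ver:3 = 2 → 0x2 << 10 → word 0x0868
state:3 = 7 → 0x7 << 13 → word 0xe868
word = 0xe868 → little-endian bytes:
  [0]=0x68  [1]=0xe8

68 e8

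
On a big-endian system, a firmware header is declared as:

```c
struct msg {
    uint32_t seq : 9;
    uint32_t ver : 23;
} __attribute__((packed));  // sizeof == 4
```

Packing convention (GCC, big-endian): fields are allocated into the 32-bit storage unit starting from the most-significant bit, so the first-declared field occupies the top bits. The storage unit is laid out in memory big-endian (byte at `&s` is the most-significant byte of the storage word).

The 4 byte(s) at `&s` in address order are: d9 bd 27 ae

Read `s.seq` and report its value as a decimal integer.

435

[0]=0xd9 [1]=0xbd [2]=0x27 [3]=0xae (big-endian) → word 0xd9bd27ae
seq:9 @ bit 23 → (0xd9bd27ae>>23)&0x1ff = 0x1b3  ←
ver:23 @ bit 0 → (0xd9bd27ae>>0)&0x7fffff = 0x3d27ae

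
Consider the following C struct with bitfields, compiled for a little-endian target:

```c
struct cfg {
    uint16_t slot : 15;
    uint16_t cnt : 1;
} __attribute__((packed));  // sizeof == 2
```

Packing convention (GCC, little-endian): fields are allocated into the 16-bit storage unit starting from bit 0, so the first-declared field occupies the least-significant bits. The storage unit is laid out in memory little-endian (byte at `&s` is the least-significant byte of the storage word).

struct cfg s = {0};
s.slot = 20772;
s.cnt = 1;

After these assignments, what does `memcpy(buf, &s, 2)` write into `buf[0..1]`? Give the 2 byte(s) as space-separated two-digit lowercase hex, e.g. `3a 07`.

[0+:15] slot=20772 & 0x7fff = 0x5124; word=0x5124
[15+:1] cnt=1 & 0x1 = 0x1; word=0xd124
word = 0xd124 → little-endian bytes:
  [0]=0x24  [1]=0xd1

24 d1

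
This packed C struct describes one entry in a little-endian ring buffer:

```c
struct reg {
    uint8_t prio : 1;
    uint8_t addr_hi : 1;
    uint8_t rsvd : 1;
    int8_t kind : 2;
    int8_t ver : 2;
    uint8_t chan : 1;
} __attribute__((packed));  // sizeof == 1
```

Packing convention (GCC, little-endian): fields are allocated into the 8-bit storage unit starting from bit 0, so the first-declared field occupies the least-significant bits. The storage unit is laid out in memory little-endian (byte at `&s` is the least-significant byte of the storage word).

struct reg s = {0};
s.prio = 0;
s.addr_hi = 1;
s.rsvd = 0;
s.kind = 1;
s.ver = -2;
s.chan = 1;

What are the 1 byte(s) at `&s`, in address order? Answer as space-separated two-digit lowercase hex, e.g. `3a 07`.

ca

prio (1b) val=0 bits=0x0 at bit 0: 0x00
addr_hi (1b) val=1 bits=0x1 at bit 1: 0x02
rsvd (1b) val=0 bits=0x0 at bit 2: 0x02
kind (2b) val=1 bits=0x1 at bit 3: 0x0a
ver (2b) val=-2 bits=0x2 at bit 5: 0x4a
chan (1b) val=1 bits=0x1 at bit 7: 0xca
word = 0xca → little-endian bytes:
  [0]=0xca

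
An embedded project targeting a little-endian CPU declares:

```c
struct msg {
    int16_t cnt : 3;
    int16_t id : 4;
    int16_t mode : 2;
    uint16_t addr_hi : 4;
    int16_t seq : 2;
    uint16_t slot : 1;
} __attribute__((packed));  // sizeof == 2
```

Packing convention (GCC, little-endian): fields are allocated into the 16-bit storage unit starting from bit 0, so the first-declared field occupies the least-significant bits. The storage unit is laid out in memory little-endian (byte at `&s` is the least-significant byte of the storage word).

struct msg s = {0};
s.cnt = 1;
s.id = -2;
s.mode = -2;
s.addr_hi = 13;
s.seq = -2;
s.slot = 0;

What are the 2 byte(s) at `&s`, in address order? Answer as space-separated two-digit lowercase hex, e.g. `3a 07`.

71 5b

cnt:3 = 1 → 0x1 << 0 → word 0x0001
id:4 = -2 → 0xe << 3 → word 0x0071
mode:2 = -2 → 0x2 << 7 → word 0x0171
addr_hi:4 = 13 → 0xd << 9 → word 0x1b71
seq:2 = -2 → 0x2 << 13 → word 0x5b71
slot:1 = 0 → 0x0 << 15 → word 0x5b71
word = 0x5b71 → little-endian bytes:
  [0]=0x71  [1]=0x5b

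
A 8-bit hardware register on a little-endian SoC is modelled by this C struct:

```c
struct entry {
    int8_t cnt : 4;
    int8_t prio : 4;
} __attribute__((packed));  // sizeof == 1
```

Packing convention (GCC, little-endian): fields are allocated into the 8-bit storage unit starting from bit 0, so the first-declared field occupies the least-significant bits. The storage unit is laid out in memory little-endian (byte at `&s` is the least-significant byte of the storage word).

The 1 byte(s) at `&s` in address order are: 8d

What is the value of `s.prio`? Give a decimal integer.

-8

[0]=0x8d (little-endian) → word 0x8d
cnt [0+:4] = (word>>0) & 0xf = 13
prio [4+:4] = (word>>4) & 0xf = 8  ←
prio signed 4b, MSB=1: 8 - 16 = -8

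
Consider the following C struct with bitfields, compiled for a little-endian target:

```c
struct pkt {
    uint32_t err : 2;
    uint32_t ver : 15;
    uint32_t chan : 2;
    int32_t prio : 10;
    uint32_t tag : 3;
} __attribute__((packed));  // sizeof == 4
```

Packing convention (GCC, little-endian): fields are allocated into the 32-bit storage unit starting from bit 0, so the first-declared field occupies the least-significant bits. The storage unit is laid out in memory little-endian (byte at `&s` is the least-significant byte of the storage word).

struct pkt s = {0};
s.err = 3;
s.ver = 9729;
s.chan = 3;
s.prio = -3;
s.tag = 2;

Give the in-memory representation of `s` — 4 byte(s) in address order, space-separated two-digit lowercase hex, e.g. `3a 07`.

err (2b) val=3 bits=0x3 at bit 0: 0x00000003
ver (15b) val=9729 bits=0x2601 at bit 2: 0x00009807
chan (2b) val=3 bits=0x3 at bit 17: 0x00069807
prio (10b) val=-3 bits=0x3fd at bit 19: 0x1fee9807
tag (3b) val=2 bits=0x2 at bit 29: 0x5fee9807
word = 0x5fee9807 → little-endian bytes:
  [0]=0x07  [1]=0x98  [2]=0xee  [3]=0x5f

07 98 ee 5f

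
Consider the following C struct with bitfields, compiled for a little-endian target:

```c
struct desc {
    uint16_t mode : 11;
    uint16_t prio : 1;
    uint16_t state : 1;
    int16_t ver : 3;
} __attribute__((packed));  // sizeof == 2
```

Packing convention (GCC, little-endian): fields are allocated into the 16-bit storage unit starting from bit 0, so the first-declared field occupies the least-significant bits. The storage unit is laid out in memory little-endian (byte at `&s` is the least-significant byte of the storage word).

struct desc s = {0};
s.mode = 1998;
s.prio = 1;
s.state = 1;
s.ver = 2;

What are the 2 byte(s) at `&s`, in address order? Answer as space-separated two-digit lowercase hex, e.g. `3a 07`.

[0+:11] mode=1998 & 0x7ff = 0x7ce; word=0x07ce
[11+:1] prio=1 & 0x1 = 0x1; word=0x0fce
[12+:1] state=1 & 0x1 = 0x1; word=0x1fce
[13+:3] ver=2 & 0x7 = 0x2; word=0x5fce
word = 0x5fce → little-endian bytes:
  [0]=0xce  [1]=0x5f

ce 5f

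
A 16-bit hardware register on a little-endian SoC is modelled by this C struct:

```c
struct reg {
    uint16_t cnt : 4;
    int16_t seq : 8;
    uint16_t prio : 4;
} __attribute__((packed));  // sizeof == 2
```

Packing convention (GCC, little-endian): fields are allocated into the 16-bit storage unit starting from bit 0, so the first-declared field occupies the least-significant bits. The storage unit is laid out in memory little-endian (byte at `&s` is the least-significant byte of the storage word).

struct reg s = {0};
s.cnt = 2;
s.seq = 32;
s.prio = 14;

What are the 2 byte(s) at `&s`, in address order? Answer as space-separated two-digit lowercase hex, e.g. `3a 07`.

cnt:4 = 2 → 0x2 << 0 → word 0x0002
seq:8 = 32 → 0x20 << 4 → word 0x0202
prio:4 = 14 → 0xe << 12 → word 0xe202
word = 0xe202 → little-endian bytes:
  [0]=0x02  [1]=0xe2

02 e2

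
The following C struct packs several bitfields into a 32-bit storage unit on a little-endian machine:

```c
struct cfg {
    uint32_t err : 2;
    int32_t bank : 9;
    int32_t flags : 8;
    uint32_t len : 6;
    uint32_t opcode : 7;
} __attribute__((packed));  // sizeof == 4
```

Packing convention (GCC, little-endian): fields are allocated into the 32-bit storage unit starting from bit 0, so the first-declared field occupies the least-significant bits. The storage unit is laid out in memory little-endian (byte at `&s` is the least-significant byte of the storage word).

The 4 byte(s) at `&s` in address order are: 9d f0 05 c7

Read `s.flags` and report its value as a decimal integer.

-66

[0]=0x9d [1]=0xf0 [2]=0x05 [3]=0xc7 (little-endian) → word 0xc705f09d
err [0+:2] = (word>>0) & 0x3 = 1
bank [2+:9] = (word>>2) & 0x1ff = 39
flags [11+:8] = (word>>11) & 0xff = 190  ←
len [19+:6] = (word>>19) & 0x3f = 32
opcode [25+:7] = (word>>25) & 0x7f = 99
flags signed 8b, MSB=1: 190 - 256 = -66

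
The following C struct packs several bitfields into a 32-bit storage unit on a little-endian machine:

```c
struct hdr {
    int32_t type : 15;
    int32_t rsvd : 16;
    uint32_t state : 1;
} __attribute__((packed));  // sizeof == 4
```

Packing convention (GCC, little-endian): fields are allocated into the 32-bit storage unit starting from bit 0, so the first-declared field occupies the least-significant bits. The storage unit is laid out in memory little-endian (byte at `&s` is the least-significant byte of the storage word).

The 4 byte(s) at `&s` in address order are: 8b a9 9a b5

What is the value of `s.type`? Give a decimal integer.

[0]=0x8b [1]=0xa9 [2]=0x9a [3]=0xb5 (little-endian) → word 0xb59aa98b
type:15 @ bit 0 → (0xb59aa98b>>0)&0x7fff = 0x298b  ←
rsvd:16 @ bit 15 → (0xb59aa98b>>15)&0xffff = 0x6b35
state:1 @ bit 31 → (0xb59aa98b>>31)&0x1 = 0x1
type signed 15b, MSB=0: value = 10635

10635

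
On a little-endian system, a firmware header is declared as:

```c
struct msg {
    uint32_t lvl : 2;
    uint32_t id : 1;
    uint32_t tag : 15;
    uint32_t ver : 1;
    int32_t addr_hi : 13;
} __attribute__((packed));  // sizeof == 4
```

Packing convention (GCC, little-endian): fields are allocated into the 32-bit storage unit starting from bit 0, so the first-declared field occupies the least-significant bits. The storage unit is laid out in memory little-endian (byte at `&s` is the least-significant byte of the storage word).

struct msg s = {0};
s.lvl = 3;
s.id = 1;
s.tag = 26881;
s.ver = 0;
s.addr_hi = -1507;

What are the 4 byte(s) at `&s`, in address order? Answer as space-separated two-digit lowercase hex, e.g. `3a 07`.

0f 48 eb d0

lvl (2b) val=3 bits=0x3 at bit 0: 0x00000003
id (1b) val=1 bits=0x1 at bit 2: 0x00000007
tag (15b) val=26881 bits=0x6901 at bit 3: 0x0003480f
ver (1b) val=0 bits=0x0 at bit 18: 0x0003480f
addr_hi (13b) val=-1507 bits=0x1a1d at bit 19: 0xd0eb480f
word = 0xd0eb480f → little-endian bytes:
  [0]=0x0f  [1]=0x48  [2]=0xeb  [3]=0xd0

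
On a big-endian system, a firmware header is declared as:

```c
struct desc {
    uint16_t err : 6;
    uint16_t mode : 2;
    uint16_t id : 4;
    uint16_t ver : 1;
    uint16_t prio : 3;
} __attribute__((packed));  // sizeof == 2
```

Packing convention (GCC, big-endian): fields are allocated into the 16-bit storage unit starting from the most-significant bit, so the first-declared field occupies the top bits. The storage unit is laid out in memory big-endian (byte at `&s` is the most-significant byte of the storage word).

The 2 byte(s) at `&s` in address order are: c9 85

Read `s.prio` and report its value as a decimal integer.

5

[0]=0xc9 [1]=0x85 (big-endian) → word 0xc985
err:6 @ bit 10 → (0xc985>>10)&0x3f = 0x32
mode:2 @ bit 8 → (0xc985>>8)&0x3 = 0x1
id:4 @ bit 4 → (0xc985>>4)&0xf = 0x8
ver:1 @ bit 3 → (0xc985>>3)&0x1 = 0x0
prio:3 @ bit 0 → (0xc985>>0)&0x7 = 0x5  ←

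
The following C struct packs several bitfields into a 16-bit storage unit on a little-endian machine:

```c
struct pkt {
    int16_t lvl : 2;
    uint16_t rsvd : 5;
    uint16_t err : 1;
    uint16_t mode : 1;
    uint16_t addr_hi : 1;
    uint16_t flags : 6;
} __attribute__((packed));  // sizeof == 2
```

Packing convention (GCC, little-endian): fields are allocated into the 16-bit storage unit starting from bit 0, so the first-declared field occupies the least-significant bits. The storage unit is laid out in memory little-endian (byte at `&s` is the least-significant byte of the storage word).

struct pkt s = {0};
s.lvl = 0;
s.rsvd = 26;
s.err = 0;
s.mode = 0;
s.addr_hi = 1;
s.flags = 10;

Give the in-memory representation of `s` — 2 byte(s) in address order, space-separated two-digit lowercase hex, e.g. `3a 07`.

68 2a

[0+:2] lvl=0 & 0x3 = 0x0; word=0x0000
[2+:5] rsvd=26 & 0x1f = 0x1a; word=0x0068
[7+:1] err=0 & 0x1 = 0x0; word=0x0068
[8+:1] mode=0 & 0x1 = 0x0; word=0x0068
[9+:1] addr_hi=1 & 0x1 = 0x1; word=0x0268
[10+:6] flags=10 & 0x3f = 0xa; word=0x2a68
word = 0x2a68 → little-endian bytes:
  [0]=0x68  [1]=0x2a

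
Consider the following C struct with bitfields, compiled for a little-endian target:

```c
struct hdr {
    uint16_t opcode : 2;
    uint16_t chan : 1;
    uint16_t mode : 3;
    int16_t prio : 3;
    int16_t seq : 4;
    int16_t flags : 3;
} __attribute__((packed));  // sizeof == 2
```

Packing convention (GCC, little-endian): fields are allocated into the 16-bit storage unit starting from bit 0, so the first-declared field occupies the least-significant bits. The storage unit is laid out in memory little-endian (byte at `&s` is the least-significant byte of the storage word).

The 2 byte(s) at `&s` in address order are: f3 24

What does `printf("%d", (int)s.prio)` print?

3

[0]=0xf3 [1]=0x24 (little-endian) → word 0x24f3
opcode:2 @ bit 0 → (0x24f3>>0)&0x3 = 0x3
chan:1 @ bit 2 → (0x24f3>>2)&0x1 = 0x0
mode:3 @ bit 3 → (0x24f3>>3)&0x7 = 0x6
prio:3 @ bit 6 → (0x24f3>>6)&0x7 = 0x3  ←
seq:4 @ bit 9 → (0x24f3>>9)&0xf = 0x2
flags:3 @ bit 13 → (0x24f3>>13)&0x7 = 0x1
prio signed 3b, MSB=0: value = 3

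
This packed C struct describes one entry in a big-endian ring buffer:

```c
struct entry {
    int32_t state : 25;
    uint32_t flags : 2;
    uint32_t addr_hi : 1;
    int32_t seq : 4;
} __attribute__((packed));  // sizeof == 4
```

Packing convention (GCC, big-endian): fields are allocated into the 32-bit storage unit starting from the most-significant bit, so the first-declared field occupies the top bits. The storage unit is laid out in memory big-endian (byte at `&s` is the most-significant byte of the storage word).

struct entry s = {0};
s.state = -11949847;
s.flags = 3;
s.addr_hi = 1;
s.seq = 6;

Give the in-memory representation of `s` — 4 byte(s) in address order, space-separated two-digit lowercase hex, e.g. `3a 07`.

a4 d4 74 f6

state (25b) val=-11949847 bits=0x149a8e9 at bit 7: 0xa4d47480
flags (2b) val=3 bits=0x3 at bit 5: 0xa4d474e0
addr_hi (1b) val=1 bits=0x1 at bit 4: 0xa4d474f0
seq (4b) val=6 bits=0x6 at bit 0: 0xa4d474f6
word = 0xa4d474f6 → big-endian bytes:
  [0]=0xa4  [1]=0xd4  [2]=0x74  [3]=0xf6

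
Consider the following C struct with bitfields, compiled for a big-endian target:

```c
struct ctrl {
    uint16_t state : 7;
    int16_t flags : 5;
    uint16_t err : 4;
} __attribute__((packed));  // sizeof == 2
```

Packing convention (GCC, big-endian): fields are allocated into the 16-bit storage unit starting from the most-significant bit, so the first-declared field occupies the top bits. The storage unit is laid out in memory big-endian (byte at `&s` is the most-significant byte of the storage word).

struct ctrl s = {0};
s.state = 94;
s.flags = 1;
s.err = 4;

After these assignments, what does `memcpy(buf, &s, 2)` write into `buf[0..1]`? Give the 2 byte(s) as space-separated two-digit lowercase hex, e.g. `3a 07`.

state:7 = 94 → 0x5e << 9 → word 0xbc00
flags:5 = 1 → 0x1 << 4 → word 0xbc10
err:4 = 4 → 0x4 << 0 → word 0xbc14
word = 0xbc14 → big-endian bytes:
  [0]=0xbc  [1]=0x14

bc 14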